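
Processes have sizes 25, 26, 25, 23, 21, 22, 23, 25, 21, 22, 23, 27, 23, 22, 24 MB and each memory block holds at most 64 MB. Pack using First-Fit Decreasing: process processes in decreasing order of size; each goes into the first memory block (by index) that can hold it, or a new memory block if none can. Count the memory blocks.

Sorted descending: 27, 26, 25, 25, 25, 24, 23, 23, 23, 23, 22, 22, 22, 21, 21.
Put 27 MB in memory block 1; 37 MB remain.
Put 26 MB in memory block 1; 11 MB remain.
Put 25 MB in memory block 2; 39 MB remain.
Put 25 MB in memory block 2; 14 MB remain.
Put 25 MB in memory block 3; 39 MB remain.
Put 24 MB in memory block 3; 15 MB remain.
Put 23 MB in memory block 4; 41 MB remain.
Put 23 MB in memory block 4; 18 MB remain.
Put 23 MB in memory block 5; 41 MB remain.
Put 23 MB in memory block 5; 18 MB remain.
Put 22 MB in memory block 6; 42 MB remain.
Put 22 MB in memory block 6; 20 MB remain.
Put 22 MB in memory block 7; 42 MB remain.
Put 21 MB in memory block 7; 21 MB remain.
Put 21 MB in memory block 7; 0 MB remain.
Final memory blocks: [27,26] [25,25] [25,24] [23,23] [23,23] [22,22] [22,21,21].

7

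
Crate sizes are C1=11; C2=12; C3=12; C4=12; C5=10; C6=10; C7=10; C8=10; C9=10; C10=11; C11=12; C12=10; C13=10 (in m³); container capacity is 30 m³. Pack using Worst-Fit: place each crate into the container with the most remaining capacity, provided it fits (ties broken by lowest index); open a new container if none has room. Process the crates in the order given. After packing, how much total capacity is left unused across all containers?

40

C1 (11 m³) → container 1 (remaining 19 m³)
C2 (12 m³) → container 1 (remaining 7 m³)
C3 (12 m³) → container 2 (remaining 18 m³)
C4 (12 m³) → container 2 (remaining 6 m³)
C5 (10 m³) → container 3 (remaining 20 m³)
C6 (10 m³) → container 3 (remaining 10 m³)
C7 (10 m³) → container 3 (remaining 0 m³)
C8 (10 m³) → container 4 (remaining 20 m³)
C9 (10 m³) → container 4 (remaining 10 m³)
C10 (11 m³) → container 5 (remaining 19 m³)
C11 (12 m³) → container 5 (remaining 7 m³)
C12 (10 m³) → container 4 (remaining 0 m³)
C13 (10 m³) → container 6 (remaining 20 m³)
6 containers × 30 m³ = 180 m³; used 140 m³; unused 40 m³.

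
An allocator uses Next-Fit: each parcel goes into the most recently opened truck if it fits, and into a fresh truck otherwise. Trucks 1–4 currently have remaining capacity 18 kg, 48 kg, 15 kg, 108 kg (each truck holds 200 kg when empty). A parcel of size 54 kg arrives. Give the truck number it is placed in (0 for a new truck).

Next-Fit only looks at truck 4, which has 108 kg free.
54 kg fits there.

4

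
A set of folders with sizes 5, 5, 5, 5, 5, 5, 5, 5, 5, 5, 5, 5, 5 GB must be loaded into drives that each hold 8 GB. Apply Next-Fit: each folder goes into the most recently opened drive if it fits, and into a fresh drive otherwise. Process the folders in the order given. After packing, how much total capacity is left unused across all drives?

39

5 GB → drive 1 (remaining 3 GB)
5 GB → drive 2 (remaining 3 GB)
5 GB → drive 3 (remaining 3 GB)
5 GB → drive 4 (remaining 3 GB)
5 GB → drive 5 (remaining 3 GB)
5 GB → drive 6 (remaining 3 GB)
5 GB → drive 7 (remaining 3 GB)
5 GB → drive 8 (remaining 3 GB)
5 GB → drive 9 (remaining 3 GB)
5 GB → drive 10 (remaining 3 GB)
5 GB → drive 11 (remaining 3 GB)
5 GB → drive 12 (remaining 3 GB)
5 GB → drive 13 (remaining 3 GB)
13 drives × 8 GB = 104 GB; used 65 GB; unused 39 GB.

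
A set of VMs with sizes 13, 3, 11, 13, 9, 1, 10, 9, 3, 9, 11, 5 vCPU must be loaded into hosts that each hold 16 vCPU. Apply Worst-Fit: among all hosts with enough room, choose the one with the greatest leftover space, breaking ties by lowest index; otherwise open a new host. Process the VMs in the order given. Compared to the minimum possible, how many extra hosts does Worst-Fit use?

Worst-Fit: [13,3] [11] [13] [9,1] [10] [9,3] [9,5] [11] → 8 hosts.
8 VMs exceed 8 vCPU (half the capacity), and no two of those can share a host, so at least 8 hosts are needed.
So 8 is already optimal.

0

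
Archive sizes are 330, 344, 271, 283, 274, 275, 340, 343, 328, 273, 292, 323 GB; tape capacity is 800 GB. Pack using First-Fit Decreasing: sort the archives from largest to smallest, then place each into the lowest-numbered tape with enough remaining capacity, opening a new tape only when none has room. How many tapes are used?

Sorted descending: 344, 343, 340, 330, 328, 323, 292, 283, 275, 274, 273, 271.
344 GB → tape 1 (remaining 456 GB)
343 GB → tape 1 (remaining 113 GB)
340 GB → tape 2 (remaining 460 GB)
330 GB → tape 2 (remaining 130 GB)
328 GB → tape 3 (remaining 472 GB)
323 GB → tape 3 (remaining 149 GB)
292 GB → tape 4 (remaining 508 GB)
283 GB → tape 4 (remaining 225 GB)
275 GB → tape 5 (remaining 525 GB)
274 GB → tape 5 (remaining 251 GB)
273 GB → tape 6 (remaining 527 GB)
271 GB → tape 6 (remaining 256 GB)

6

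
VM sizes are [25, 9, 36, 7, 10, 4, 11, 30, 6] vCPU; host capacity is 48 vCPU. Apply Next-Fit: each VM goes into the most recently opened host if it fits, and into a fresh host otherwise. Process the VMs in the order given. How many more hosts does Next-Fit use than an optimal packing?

Next-Fit: [25,9] [36,7] [10,4,11] [30,6] → 4 hosts.
Total size 138 vCPU; any packing needs at least ⌈138/48⌉ = 3 hosts.
An optimal packing achieves that bound: [36,11] [30,10,7] [25,9,6,4] → 3 hosts.
Excess: 4 − 3 = 1.

1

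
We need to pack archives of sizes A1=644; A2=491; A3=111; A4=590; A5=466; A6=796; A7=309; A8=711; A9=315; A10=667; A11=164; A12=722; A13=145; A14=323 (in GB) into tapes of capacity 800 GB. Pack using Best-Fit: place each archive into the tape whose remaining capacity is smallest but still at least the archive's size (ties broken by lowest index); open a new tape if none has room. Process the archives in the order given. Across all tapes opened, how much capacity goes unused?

Put A1 (644 GB) in tape 1; 156 GB remain.
Put A2 (491 GB) in tape 2; 309 GB remain.
Put A3 (111 GB) in tape 1; 45 GB remain.
Put A4 (590 GB) in tape 3; 210 GB remain.
Put A5 (466 GB) in tape 4; 334 GB remain.
Put A6 (796 GB) in tape 5; 4 GB remain.
Put A7 (309 GB) in tape 2; 0 GB remain.
Put A8 (711 GB) in tape 6; 89 GB remain.
Put A9 (315 GB) in tape 4; 19 GB remain.
Put A10 (667 GB) in tape 7; 133 GB remain.
Put A11 (164 GB) in tape 3; 46 GB remain.
Put A12 (722 GB) in tape 8; 78 GB remain.
Put A13 (145 GB) in tape 9; 655 GB remain.
Put A14 (323 GB) in tape 9; 332 GB remain.
9 tapes × 800 GB = 7200 GB; used 6454 GB; unused 746 GB.

746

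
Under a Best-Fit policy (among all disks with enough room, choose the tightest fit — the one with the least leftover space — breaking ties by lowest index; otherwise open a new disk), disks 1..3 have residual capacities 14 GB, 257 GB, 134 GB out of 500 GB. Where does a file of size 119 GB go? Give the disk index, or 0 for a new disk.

3

Disks with room: disk 2 (257 GB), disk 3 (134 GB).
Tightest fit is disk 3 with 134 GB free.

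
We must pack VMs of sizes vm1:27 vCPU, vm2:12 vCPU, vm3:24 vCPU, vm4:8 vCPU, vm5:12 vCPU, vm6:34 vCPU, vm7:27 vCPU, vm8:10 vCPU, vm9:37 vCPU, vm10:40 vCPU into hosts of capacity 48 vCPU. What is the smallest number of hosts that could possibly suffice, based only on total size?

5

Total size = 27 + 12 + 24 + 8 + 12 + 34 + 27 + 10 + 37 + 40 = 231 vCPU.
⌈231 / 48⌉ = 5.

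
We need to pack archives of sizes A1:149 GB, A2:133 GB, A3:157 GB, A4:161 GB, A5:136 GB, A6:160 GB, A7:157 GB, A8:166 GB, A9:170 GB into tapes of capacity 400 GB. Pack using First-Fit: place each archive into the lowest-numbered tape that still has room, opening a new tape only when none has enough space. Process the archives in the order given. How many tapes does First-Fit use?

5 tapes

tape 1: place A1 (149 GB), 251 GB left
tape 1: place A2 (133 GB), 118 GB left
tape 2: place A3 (157 GB), 243 GB left
tape 2: place A4 (161 GB), 82 GB left
tape 3: place A5 (136 GB), 264 GB left
tape 3: place A6 (160 GB), 104 GB left
tape 4: place A7 (157 GB), 243 GB left
tape 4: place A8 (166 GB), 77 GB left
tape 5: place A9 (170 GB), 230 GB left
Final tapes: [149,133] [157,161] [136,160] [157,166] [170].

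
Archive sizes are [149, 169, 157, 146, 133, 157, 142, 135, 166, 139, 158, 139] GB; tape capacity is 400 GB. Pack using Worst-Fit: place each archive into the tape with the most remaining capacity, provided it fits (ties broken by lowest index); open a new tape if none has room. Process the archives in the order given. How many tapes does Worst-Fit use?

6

tape 1: place 149 GB, 251 GB left
tape 1: place 169 GB, 82 GB left
tape 2: place 157 GB, 243 GB left
tape 2: place 146 GB, 97 GB left
tape 3: place 133 GB, 267 GB left
tape 3: place 157 GB, 110 GB left
tape 4: place 142 GB, 258 GB left
tape 4: place 135 GB, 123 GB left
tape 5: place 166 GB, 234 GB left
tape 5: place 139 GB, 95 GB left
tape 6: place 158 GB, 242 GB left
tape 6: place 139 GB, 103 GB left
Final tapes: [149,169] [157,146] [133,157] [142,135] [166,139] [158,139].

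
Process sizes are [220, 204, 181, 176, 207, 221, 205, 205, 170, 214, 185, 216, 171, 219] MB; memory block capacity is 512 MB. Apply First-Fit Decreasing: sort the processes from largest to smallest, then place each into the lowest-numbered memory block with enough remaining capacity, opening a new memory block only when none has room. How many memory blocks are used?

Sorted descending: 221, 220, 219, 216, 214, 207, 205, 205, 204, 185, 181, 176, 171, 170.
memory block 1: place 221 MB, 291 MB left
memory block 1: place 220 MB, 71 MB left
memory block 2: place 219 MB, 293 MB left
memory block 2: place 216 MB, 77 MB left
memory block 3: place 214 MB, 298 MB left
memory block 3: place 207 MB, 91 MB left
memory block 4: place 205 MB, 307 MB left
memory block 4: place 205 MB, 102 MB left
memory block 5: place 204 MB, 308 MB left
memory block 5: place 185 MB, 123 MB left
memory block 6: place 181 MB, 331 MB left
memory block 6: place 176 MB, 155 MB left
memory block 7: place 171 MB, 341 MB left
memory block 7: place 170 MB, 171 MB left
Final memory blocks: [221,220] [219,216] [214,207] [205,205] [204,185] [181,176] [171,170].

7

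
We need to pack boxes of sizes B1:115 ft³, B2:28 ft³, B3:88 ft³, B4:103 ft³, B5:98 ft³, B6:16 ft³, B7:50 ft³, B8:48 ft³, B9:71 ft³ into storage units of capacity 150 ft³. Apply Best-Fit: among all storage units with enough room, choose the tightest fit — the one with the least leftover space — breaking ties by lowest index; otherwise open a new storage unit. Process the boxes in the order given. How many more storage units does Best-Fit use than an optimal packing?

0

Best-Fit: [115,28] [88,48] [103,16] [98,50] [71] → 5 storage units.
Total size 617 ft³; any packing needs at least ⌈617/150⌉ = 5 storage units.
So 5 is already optimal.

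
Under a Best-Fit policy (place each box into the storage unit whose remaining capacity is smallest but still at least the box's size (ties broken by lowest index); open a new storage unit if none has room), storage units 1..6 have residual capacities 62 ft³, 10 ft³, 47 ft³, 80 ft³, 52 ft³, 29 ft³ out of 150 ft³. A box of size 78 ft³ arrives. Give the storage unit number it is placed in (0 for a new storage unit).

4

Storage units with room: storage unit 4 (80 ft³).
Tightest fit is storage unit 4 with 80 ft³ free.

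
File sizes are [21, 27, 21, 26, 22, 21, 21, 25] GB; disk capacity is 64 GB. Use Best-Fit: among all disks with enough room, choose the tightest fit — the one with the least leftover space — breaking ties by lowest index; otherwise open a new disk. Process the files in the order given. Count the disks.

4

Put 21 GB in disk 1; 43 GB remain.
Put 27 GB in disk 1; 16 GB remain.
Put 21 GB in disk 2; 43 GB remain.
Put 26 GB in disk 2; 17 GB remain.
Put 22 GB in disk 3; 42 GB remain.
Put 21 GB in disk 3; 21 GB remain.
Put 21 GB in disk 3; 0 GB remain.
Put 25 GB in disk 4; 39 GB remain.
Final disks: [21,27] [21,26] [22,21,21] [25].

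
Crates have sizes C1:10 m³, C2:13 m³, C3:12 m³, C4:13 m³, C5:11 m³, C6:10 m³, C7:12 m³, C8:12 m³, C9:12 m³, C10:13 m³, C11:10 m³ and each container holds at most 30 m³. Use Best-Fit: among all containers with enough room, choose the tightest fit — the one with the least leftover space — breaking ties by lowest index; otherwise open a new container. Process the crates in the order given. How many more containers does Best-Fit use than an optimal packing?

Best-Fit: [10,13] [12,13] [11,10] [12,12] [12,13] [10] → 6 containers.
Total size 128 m³; any packing needs at least ⌈128/30⌉ = 5 containers.
An optimal packing achieves that bound: [13,13] [13,12] [12,12] [12,11] [10,10,10] → 5 containers.
Excess: 6 − 5 = 1.

1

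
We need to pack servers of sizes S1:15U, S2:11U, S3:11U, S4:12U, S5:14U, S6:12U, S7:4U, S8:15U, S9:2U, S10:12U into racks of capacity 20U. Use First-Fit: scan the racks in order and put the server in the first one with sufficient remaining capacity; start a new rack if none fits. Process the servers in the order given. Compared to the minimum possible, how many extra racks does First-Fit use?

0

First-Fit: [15,4] [11,2] [11] [12] [14] [12] [15] [12] → 8 racks.
8 servers exceed 10U (half the capacity), and no two of those can share a rack, so at least 8 racks are needed.
So 8 is already optimal.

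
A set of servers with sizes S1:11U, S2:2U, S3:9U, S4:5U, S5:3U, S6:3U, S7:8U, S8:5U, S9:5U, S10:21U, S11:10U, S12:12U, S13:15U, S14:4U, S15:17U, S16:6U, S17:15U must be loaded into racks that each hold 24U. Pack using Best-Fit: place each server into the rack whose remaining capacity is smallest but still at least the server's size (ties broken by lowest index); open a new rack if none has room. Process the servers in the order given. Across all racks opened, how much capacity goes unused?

S1 (11U) → rack 1 (remaining 13U)
S2 (2U) → rack 1 (remaining 11U)
S3 (9U) → rack 1 (remaining 2U)
S4 (5U) → rack 2 (remaining 19U)
S5 (3U) → rack 2 (remaining 16U)
S6 (3U) → rack 2 (remaining 13U)
S7 (8U) → rack 2 (remaining 5U)
S8 (5U) → rack 2 (remaining 0U)
S9 (5U) → rack 3 (remaining 19U)
S10 (21U) → rack 4 (remaining 3U)
S11 (10U) → rack 3 (remaining 9U)
S12 (12U) → rack 5 (remaining 12U)
S13 (15U) → rack 6 (remaining 9U)
S14 (4U) → rack 3 (remaining 5U)
S15 (17U) → rack 7 (remaining 7U)
S16 (6U) → rack 7 (remaining 1U)
S17 (15U) → rack 8 (remaining 9U)
8 racks × 24U = 192U; used 151U; unused 41U.

41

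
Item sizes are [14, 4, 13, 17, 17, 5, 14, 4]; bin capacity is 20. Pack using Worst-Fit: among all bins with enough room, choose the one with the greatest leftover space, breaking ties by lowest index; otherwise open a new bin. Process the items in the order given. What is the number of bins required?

5 bins

14 → bin 1 (remaining 6)
4 → bin 1 (remaining 2)
13 → bin 2 (remaining 7)
17 → bin 3 (remaining 3)
17 → bin 4 (remaining 3)
5 → bin 2 (remaining 2)
14 → bin 5 (remaining 6)
4 → bin 5 (remaining 2)
Final bins: [14,4] [13,5] [17] [17] [14,4].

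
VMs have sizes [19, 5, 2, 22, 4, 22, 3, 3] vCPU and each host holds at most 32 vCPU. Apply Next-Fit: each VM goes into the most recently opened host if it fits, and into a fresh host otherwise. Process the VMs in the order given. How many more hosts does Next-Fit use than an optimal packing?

0

Next-Fit: [19,5,2] [22,4] [22,3,3] → 3 hosts.
Total size 80 vCPU; any packing needs at least ⌈80/32⌉ = 3 hosts.
So 3 is already optimal.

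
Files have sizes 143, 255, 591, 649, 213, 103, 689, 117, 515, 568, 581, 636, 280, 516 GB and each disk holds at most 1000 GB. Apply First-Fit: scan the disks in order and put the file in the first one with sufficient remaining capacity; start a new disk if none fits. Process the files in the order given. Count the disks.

Put 143 GB in disk 1; 857 GB remain.
Put 255 GB in disk 1; 602 GB remain.
Put 591 GB in disk 1; 11 GB remain.
Put 649 GB in disk 2; 351 GB remain.
Put 213 GB in disk 2; 138 GB remain.
Put 103 GB in disk 2; 35 GB remain.
Put 689 GB in disk 3; 311 GB remain.
Put 117 GB in disk 3; 194 GB remain.
Put 515 GB in disk 4; 485 GB remain.
Put 568 GB in disk 5; 432 GB remain.
Put 581 GB in disk 6; 419 GB remain.
Put 636 GB in disk 7; 364 GB remain.
Put 280 GB in disk 4; 205 GB remain.
Put 516 GB in disk 8; 484 GB remain.
Final disks: [143,255,591] [649,213,103] [689,117] [515,280] [568] [581] [636] [516].

8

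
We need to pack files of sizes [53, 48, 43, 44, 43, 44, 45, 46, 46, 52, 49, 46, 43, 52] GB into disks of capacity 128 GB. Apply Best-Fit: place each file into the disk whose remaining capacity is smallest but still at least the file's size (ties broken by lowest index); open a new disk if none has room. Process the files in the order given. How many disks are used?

7 disks

disk 1: place 53 GB, 75 GB left
disk 1: place 48 GB, 27 GB left
disk 2: place 43 GB, 85 GB left
disk 2: place 44 GB, 41 GB left
disk 3: place 43 GB, 85 GB left
disk 3: place 44 GB, 41 GB left
disk 4: place 45 GB, 83 GB left
disk 4: place 46 GB, 37 GB left
disk 5: place 46 GB, 82 GB left
disk 5: place 52 GB, 30 GB left
disk 6: place 49 GB, 79 GB left
disk 6: place 46 GB, 33 GB left
disk 7: place 43 GB, 85 GB left
disk 7: place 52 GB, 33 GB left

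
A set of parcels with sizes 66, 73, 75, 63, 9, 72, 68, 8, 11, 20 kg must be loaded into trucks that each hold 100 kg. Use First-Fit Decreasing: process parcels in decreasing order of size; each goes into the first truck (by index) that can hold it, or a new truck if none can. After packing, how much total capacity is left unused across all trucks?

Sorted descending: 75, 73, 72, 68, 66, 63, 20, 11, 9, 8.
Put 75 kg in truck 1; 25 kg remain.
Put 73 kg in truck 2; 27 kg remain.
Put 72 kg in truck 3; 28 kg remain.
Put 68 kg in truck 4; 32 kg remain.
Put 66 kg in truck 5; 34 kg remain.
Put 63 kg in truck 6; 37 kg remain.
Put 20 kg in truck 1; 5 kg remain.
Put 11 kg in truck 2; 16 kg remain.
Put 9 kg in truck 2; 7 kg remain.
Put 8 kg in truck 3; 20 kg remain.
6 trucks × 100 kg = 600 kg; used 465 kg; unused 135 kg.

135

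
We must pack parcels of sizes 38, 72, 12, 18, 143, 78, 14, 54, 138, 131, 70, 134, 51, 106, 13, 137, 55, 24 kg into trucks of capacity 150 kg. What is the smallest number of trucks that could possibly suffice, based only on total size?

Total size = 38 + 72 + 12 + 18 + 143 + 78 + 14 + 54 + 138 + 131 + 70 + 134 + 51 + 106 + 13 + 137 + 55 + 24 = 1288 kg.
⌈1288 / 150⌉ = 9.

9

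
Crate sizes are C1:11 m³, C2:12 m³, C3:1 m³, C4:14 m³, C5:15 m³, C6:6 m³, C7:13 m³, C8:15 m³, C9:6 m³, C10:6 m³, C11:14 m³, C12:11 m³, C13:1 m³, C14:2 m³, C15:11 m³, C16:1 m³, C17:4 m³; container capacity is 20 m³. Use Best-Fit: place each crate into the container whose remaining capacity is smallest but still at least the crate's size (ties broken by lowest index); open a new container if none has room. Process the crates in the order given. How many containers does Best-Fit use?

C1 (11 m³) → container 1 (remaining 9 m³)
C2 (12 m³) → container 2 (remaining 8 m³)
C3 (1 m³) → container 2 (remaining 7 m³)
C4 (14 m³) → container 3 (remaining 6 m³)
C5 (15 m³) → container 4 (remaining 5 m³)
C6 (6 m³) → container 3 (remaining 0 m³)
C7 (13 m³) → container 5 (remaining 7 m³)
C8 (15 m³) → container 6 (remaining 5 m³)
C9 (6 m³) → container 2 (remaining 1 m³)
C10 (6 m³) → container 5 (remaining 1 m³)
C11 (14 m³) → container 7 (remaining 6 m³)
C12 (11 m³) → container 8 (remaining 9 m³)
C13 (1 m³) → container 2 (remaining 0 m³)
C14 (2 m³) → container 4 (remaining 3 m³)
C15 (11 m³) → container 9 (remaining 9 m³)
C16 (1 m³) → container 5 (remaining 0 m³)
C17 (4 m³) → container 6 (remaining 1 m³)
Final containers: [11] [12,1,6,1] [14,6] [15,2] [13,6,1] [15,4] [14] [11] [11].

9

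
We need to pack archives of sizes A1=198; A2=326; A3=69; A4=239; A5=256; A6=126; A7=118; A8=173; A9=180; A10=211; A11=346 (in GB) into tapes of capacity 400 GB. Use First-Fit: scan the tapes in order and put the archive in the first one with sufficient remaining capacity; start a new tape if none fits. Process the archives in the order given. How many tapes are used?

tape 1: place A1 (198 GB), 202 GB left
tape 2: place A2 (326 GB), 74 GB left
tape 1: place A3 (69 GB), 133 GB left
tape 3: place A4 (239 GB), 161 GB left
tape 4: place A5 (256 GB), 144 GB left
tape 1: place A6 (126 GB), 7 GB left
tape 3: place A7 (118 GB), 43 GB left
tape 5: place A8 (173 GB), 227 GB left
tape 5: place A9 (180 GB), 47 GB left
tape 6: place A10 (211 GB), 189 GB left
tape 7: place A11 (346 GB), 54 GB left
Final tapes: [198,69,126] [326] [239,118] [256] [173,180] [211] [346].

7 tapes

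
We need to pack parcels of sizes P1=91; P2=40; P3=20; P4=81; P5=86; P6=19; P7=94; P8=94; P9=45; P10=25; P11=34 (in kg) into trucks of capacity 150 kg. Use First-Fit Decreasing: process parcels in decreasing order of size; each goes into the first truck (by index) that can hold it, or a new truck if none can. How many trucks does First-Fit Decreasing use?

5 trucks

Sorted descending: 94, 94, 91, 86, 81, 45, 40, 34, 25, 20, 19.
Put 94 kg in truck 1; 56 kg remain.
Put 94 kg in truck 2; 56 kg remain.
Put 91 kg in truck 3; 59 kg remain.
Put 86 kg in truck 4; 64 kg remain.
Put 81 kg in truck 5; 69 kg remain.
Put 45 kg in truck 1; 11 kg remain.
Put 40 kg in truck 2; 16 kg remain.
Put 34 kg in truck 3; 25 kg remain.
Put 25 kg in truck 3; 0 kg remain.
Put 20 kg in truck 4; 44 kg remain.
Put 19 kg in truck 4; 25 kg remain.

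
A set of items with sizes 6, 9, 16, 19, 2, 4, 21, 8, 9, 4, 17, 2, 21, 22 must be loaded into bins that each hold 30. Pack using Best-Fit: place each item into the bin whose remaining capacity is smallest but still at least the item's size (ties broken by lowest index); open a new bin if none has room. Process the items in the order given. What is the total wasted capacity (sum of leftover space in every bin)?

Put 6 in bin 1; 24 remain.
Put 9 in bin 1; 15 remain.
Put 16 in bin 2; 14 remain.
Put 19 in bin 3; 11 remain.
Put 2 in bin 3; 9 remain.
Put 4 in bin 3; 5 remain.
Put 21 in bin 4; 9 remain.
Put 8 in bin 4; 1 remain.
Put 9 in bin 2; 5 remain.
Put 4 in bin 2; 1 remain.
Put 17 in bin 5; 13 remain.
Put 2 in bin 3; 3 remain.
Put 21 in bin 6; 9 remain.
Put 22 in bin 7; 8 remain.
7 bins × 30 = 210; used 160; unused 50.

50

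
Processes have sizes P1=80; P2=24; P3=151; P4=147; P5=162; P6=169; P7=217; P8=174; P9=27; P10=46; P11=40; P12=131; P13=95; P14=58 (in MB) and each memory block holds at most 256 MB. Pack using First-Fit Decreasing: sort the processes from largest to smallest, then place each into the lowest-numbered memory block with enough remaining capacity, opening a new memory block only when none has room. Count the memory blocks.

7

Sorted descending: 217, 174, 169, 162, 151, 147, 131, 95, 80, 58, 46, 40, 27, 24.
memory block 1: place 217 MB, 39 MB left
memory block 2: place 174 MB, 82 MB left
memory block 3: place 169 MB, 87 MB left
memory block 4: place 162 MB, 94 MB left
memory block 5: place 151 MB, 105 MB left
memory block 6: place 147 MB, 109 MB left
memory block 7: place 131 MB, 125 MB left
memory block 5: place 95 MB, 10 MB left
memory block 2: place 80 MB, 2 MB left
memory block 3: place 58 MB, 29 MB left
memory block 4: place 46 MB, 48 MB left
memory block 4: place 40 MB, 8 MB left
memory block 1: place 27 MB, 12 MB left
memory block 3: place 24 MB, 5 MB left
Final memory blocks: [217,27] [174,80] [169,58,24] [162,46,40] [151,95] [147] [131].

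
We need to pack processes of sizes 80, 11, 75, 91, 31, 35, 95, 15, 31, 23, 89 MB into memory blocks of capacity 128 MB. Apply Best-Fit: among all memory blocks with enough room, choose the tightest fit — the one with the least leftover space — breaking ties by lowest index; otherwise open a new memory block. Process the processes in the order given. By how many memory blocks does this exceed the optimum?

0

Best-Fit: [80,11,31] [75,31] [91,35] [95,15] [23,89] → 5 memory blocks.
Total size 576 MB; any packing needs at least ⌈576/128⌉ = 5 memory blocks.
So 5 is already optimal.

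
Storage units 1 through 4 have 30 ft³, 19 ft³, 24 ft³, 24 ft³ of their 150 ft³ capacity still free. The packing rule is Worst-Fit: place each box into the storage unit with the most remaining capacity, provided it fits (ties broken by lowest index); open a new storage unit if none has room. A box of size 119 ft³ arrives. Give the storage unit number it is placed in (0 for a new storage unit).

0

No storage unit has ≥ 119 ft³ free, so a new storage unit is opened.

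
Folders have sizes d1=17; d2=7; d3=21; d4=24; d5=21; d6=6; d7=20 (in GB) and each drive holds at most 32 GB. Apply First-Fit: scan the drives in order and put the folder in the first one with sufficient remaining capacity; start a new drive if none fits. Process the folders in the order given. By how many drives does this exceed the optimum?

First-Fit: [17,7,6] [21] [24] [21] [20] → 5 drives.
5 folders exceed 16 GB (half the capacity), and no two of those can share a drive, so at least 5 drives are needed.
So 5 is already optimal.

0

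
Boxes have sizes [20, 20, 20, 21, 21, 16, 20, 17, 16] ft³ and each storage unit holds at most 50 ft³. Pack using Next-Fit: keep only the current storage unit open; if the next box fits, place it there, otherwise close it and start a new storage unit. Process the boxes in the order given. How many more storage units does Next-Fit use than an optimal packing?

Next-Fit: [20,20] [20,21] [21,16] [20,17] [16] → 5 storage units.
Total size 171 ft³; any packing needs at least ⌈171/50⌉ = 4 storage units.
An optimal packing achieves that bound: [21,21] [20,20] [20,20] [17,16,16] → 4 storage units.
Excess: 5 − 4 = 1.

1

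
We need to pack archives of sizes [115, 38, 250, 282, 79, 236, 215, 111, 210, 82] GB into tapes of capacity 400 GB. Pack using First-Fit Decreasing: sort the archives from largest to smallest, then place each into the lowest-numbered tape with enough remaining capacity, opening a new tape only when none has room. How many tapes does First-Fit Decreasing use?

5

Sorted descending: 282, 250, 236, 215, 210, 115, 111, 82, 79, 38.
Put 282 GB in tape 1; 118 GB remain.
Put 250 GB in tape 2; 150 GB remain.
Put 236 GB in tape 3; 164 GB remain.
Put 215 GB in tape 4; 185 GB remain.
Put 210 GB in tape 5; 190 GB remain.
Put 115 GB in tape 1; 3 GB remain.
Put 111 GB in tape 2; 39 GB remain.
Put 82 GB in tape 3; 82 GB remain.
Put 79 GB in tape 3; 3 GB remain.
Put 38 GB in tape 2; 1 GB remain.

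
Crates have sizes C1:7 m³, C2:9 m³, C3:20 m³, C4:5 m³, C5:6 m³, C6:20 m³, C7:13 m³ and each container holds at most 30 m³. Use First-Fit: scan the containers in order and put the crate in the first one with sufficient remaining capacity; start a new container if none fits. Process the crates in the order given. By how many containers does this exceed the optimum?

First-Fit: [7,9,5,6] [20] [20] [13] → 4 containers.
Total size 80 m³; any packing needs at least ⌈80/30⌉ = 3 containers.
An optimal packing achieves that bound: [20,9] [20,7] [13,6,5] → 3 containers.
Excess: 4 − 3 = 1.

1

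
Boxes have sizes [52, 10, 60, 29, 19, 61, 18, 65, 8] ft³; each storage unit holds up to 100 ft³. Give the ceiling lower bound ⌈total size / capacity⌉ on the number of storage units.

Total size = 52 + 10 + 60 + 29 + 19 + 61 + 18 + 65 + 8 = 322 ft³.
⌈322 / 100⌉ = 4.

4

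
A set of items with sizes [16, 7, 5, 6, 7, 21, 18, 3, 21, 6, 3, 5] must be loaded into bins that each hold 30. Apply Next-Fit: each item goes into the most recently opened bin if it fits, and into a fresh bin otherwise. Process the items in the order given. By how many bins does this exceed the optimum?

2

Next-Fit: [16,7,5] [6,7] [21] [18,3] [21,6,3] [5] → 6 bins.
Total size 118; any packing needs at least ⌈118/30⌉ = 4 bins.
An optimal packing achieves that bound: [21,7] [21,6,3] [18,7,5] [16,6,5,3] → 4 bins.
Excess: 6 − 4 = 2.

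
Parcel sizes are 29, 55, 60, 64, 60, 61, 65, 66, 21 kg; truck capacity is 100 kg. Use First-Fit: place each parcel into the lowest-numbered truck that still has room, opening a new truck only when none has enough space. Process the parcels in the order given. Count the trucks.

7 trucks

Put 29 kg in truck 1; 71 kg remain.
Put 55 kg in truck 1; 16 kg remain.
Put 60 kg in truck 2; 40 kg remain.
Put 64 kg in truck 3; 36 kg remain.
Put 60 kg in truck 4; 40 kg remain.
Put 61 kg in truck 5; 39 kg remain.
Put 65 kg in truck 6; 35 kg remain.
Put 66 kg in truck 7; 34 kg remain.
Put 21 kg in truck 2; 19 kg remain.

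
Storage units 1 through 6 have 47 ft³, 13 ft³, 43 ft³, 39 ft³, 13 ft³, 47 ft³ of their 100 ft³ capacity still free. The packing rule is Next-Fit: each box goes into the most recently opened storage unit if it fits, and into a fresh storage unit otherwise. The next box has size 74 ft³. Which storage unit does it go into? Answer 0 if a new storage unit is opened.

Next-Fit only looks at storage unit 6, which has 47 ft³ free.
74 ft³ does not fit, so a new storage unit is opened.

0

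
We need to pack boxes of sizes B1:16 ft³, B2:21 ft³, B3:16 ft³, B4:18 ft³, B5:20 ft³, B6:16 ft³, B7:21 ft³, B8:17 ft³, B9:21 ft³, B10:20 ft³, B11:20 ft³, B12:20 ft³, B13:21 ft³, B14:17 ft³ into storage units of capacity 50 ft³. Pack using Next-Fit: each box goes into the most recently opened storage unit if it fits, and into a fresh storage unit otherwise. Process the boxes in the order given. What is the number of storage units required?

7 storage units

storage unit 1: place B1 (16 ft³), 34 ft³ left
storage unit 1: place B2 (21 ft³), 13 ft³ left
storage unit 2: place B3 (16 ft³), 34 ft³ left
storage unit 2: place B4 (18 ft³), 16 ft³ left
storage unit 3: place B5 (20 ft³), 30 ft³ left
storage unit 3: place B6 (16 ft³), 14 ft³ left
storage unit 4: place B7 (21 ft³), 29 ft³ left
storage unit 4: place B8 (17 ft³), 12 ft³ left
storage unit 5: place B9 (21 ft³), 29 ft³ left
storage unit 5: place B10 (20 ft³), 9 ft³ left
storage unit 6: place B11 (20 ft³), 30 ft³ left
storage unit 6: place B12 (20 ft³), 10 ft³ left
storage unit 7: place B13 (21 ft³), 29 ft³ left
storage unit 7: place B14 (17 ft³), 12 ft³ left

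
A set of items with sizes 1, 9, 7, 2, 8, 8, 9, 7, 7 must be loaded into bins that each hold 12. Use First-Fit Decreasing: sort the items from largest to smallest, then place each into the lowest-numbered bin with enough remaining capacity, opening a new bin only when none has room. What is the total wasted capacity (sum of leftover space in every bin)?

Sorted descending: 9, 9, 8, 8, 7, 7, 7, 2, 1.
bin 1: place 9, 3 left
bin 2: place 9, 3 left
bin 3: place 8, 4 left
bin 4: place 8, 4 left
bin 5: place 7, 5 left
bin 6: place 7, 5 left
bin 7: place 7, 5 left
bin 1: place 2, 1 left
bin 1: place 1, 0 left
7 bins × 12 = 84; used 58; unused 26.

26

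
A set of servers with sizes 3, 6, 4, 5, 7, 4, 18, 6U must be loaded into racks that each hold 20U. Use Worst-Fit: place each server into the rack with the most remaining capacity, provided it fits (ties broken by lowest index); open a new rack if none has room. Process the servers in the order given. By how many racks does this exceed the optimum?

0

Worst-Fit: [3,6,4,5] [7,4,6] [18] → 3 racks.
Total size 53U; any packing needs at least ⌈53/20⌉ = 3 racks.
So 3 is already optimal.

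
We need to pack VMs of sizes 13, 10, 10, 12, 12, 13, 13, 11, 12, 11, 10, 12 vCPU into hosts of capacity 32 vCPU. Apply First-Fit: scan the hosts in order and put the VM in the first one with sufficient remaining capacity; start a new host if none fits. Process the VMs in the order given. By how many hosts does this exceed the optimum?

1

First-Fit: [13,10] [10,12,10] [12,13] [13,11] [12,11] [12] → 6 hosts.
Total size 139 vCPU; any packing needs at least ⌈139/32⌉ = 5 hosts.
An optimal packing achieves that bound: [13,13] [13,12] [12,12] [12,10,10] [11,11,10] → 5 hosts.
Excess: 6 − 5 = 1.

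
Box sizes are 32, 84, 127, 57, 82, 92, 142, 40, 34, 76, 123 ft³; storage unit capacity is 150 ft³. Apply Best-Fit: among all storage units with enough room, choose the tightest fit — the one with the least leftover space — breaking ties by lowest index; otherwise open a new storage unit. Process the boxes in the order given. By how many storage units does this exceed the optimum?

0

Best-Fit: [32,84,34] [127] [57,82] [92,40] [142] [76] [123] → 7 storage units.
7 boxes exceed 75 ft³ (half the capacity), and no two of those can share a storage unit, so at least 7 storage units are needed.
So 7 is already optimal.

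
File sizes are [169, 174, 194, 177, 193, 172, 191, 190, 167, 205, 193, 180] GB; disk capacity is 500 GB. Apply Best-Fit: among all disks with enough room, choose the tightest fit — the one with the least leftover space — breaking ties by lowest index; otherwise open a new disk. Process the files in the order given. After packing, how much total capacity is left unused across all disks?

795

169 GB → disk 1 (remaining 331 GB)
174 GB → disk 1 (remaining 157 GB)
194 GB → disk 2 (remaining 306 GB)
177 GB → disk 2 (remaining 129 GB)
193 GB → disk 3 (remaining 307 GB)
172 GB → disk 3 (remaining 135 GB)
191 GB → disk 4 (remaining 309 GB)
190 GB → disk 4 (remaining 119 GB)
167 GB → disk 5 (remaining 333 GB)
205 GB → disk 5 (remaining 128 GB)
193 GB → disk 6 (remaining 307 GB)
180 GB → disk 6 (remaining 127 GB)
6 disks × 500 GB = 3000 GB; used 2205 GB; unused 795 GB.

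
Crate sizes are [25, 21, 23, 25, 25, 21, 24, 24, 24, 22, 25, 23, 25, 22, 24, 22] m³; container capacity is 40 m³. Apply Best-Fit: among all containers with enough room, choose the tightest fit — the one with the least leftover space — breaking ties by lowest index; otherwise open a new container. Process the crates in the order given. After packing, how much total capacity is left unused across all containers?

265

25 m³ → container 1 (remaining 15 m³)
21 m³ → container 2 (remaining 19 m³)
23 m³ → container 3 (remaining 17 m³)
25 m³ → container 4 (remaining 15 m³)
25 m³ → container 5 (remaining 15 m³)
21 m³ → container 6 (remaining 19 m³)
24 m³ → container 7 (remaining 16 m³)
24 m³ → container 8 (remaining 16 m³)
24 m³ → container 9 (remaining 16 m³)
22 m³ → container 10 (remaining 18 m³)
25 m³ → container 11 (remaining 15 m³)
23 m³ → container 12 (remaining 17 m³)
25 m³ → container 13 (remaining 15 m³)
22 m³ → container 14 (remaining 18 m³)
24 m³ → container 15 (remaining 16 m³)
22 m³ → container 16 (remaining 18 m³)
16 containers × 40 m³ = 640 m³; used 375 m³; unused 265 m³.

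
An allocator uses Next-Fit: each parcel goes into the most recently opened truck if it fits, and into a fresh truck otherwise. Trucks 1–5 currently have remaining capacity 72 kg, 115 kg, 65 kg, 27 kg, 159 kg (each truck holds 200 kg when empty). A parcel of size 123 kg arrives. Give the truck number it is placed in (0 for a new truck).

Next-Fit only looks at truck 5, which has 159 kg free.
123 kg fits there.

5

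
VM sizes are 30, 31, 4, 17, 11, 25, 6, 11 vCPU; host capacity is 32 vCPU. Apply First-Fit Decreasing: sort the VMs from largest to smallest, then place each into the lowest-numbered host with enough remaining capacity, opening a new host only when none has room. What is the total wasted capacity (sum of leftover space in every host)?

25

Sorted descending: 31, 30, 25, 17, 11, 11, 6, 4.
host 1: place 31 vCPU, 1 vCPU left
host 2: place 30 vCPU, 2 vCPU left
host 3: place 25 vCPU, 7 vCPU left
host 4: place 17 vCPU, 15 vCPU left
host 4: place 11 vCPU, 4 vCPU left
host 5: place 11 vCPU, 21 vCPU left
host 3: place 6 vCPU, 1 vCPU left
host 4: place 4 vCPU, 0 vCPU left
5 hosts × 32 vCPU = 160 vCPU; used 135 vCPU; unused 25 vCPU.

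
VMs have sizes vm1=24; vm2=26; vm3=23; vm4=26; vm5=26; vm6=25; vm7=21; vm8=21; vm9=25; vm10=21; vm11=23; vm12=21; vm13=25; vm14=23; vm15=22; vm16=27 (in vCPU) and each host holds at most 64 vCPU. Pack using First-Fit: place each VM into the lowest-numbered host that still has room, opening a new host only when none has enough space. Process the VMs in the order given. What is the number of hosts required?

8 hosts

host 1: place vm1 (24 vCPU), 40 vCPU left
host 1: place vm2 (26 vCPU), 14 vCPU left
host 2: place vm3 (23 vCPU), 41 vCPU left
host 2: place vm4 (26 vCPU), 15 vCPU left
host 3: place vm5 (26 vCPU), 38 vCPU left
host 3: place vm6 (25 vCPU), 13 vCPU left
host 4: place vm7 (21 vCPU), 43 vCPU left
host 4: place vm8 (21 vCPU), 22 vCPU left
host 5: place vm9 (25 vCPU), 39 vCPU left
host 4: place vm10 (21 vCPU), 1 vCPU left
host 5: place vm11 (23 vCPU), 16 vCPU left
host 6: place vm12 (21 vCPU), 43 vCPU left
host 6: place vm13 (25 vCPU), 18 vCPU left
host 7: place vm14 (23 vCPU), 41 vCPU left
host 7: place vm15 (22 vCPU), 19 vCPU left
host 8: place vm16 (27 vCPU), 37 vCPU left
Final hosts: [24,26] [23,26] [26,25] [21,21,21] [25,23] [21,25] [23,22] [27].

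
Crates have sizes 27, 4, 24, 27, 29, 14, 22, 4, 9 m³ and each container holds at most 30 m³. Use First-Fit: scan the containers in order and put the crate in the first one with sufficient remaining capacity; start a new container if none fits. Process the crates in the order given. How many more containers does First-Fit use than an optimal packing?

First-Fit: [27] [4,24] [27] [29] [14,4,9] [22] → 6 containers.
Total size 160 m³; any packing needs at least ⌈160/30⌉ = 6 containers.
So 6 is already optimal.

0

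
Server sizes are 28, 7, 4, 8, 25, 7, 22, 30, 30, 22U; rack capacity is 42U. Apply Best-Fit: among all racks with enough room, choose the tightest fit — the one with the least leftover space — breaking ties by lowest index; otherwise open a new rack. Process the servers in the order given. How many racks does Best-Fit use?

6

rack 1: place 28U, 14U left
rack 1: place 7U, 7U left
rack 1: place 4U, 3U left
rack 2: place 8U, 34U left
rack 2: place 25U, 9U left
rack 2: place 7U, 2U left
rack 3: place 22U, 20U left
rack 4: place 30U, 12U left
rack 5: place 30U, 12U left
rack 6: place 22U, 20U left
Final racks: [28,7,4] [8,25,7] [22] [30] [30] [22].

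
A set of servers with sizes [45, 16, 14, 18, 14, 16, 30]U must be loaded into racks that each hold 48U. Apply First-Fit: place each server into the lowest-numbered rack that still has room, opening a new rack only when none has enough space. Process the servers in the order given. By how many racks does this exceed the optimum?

First-Fit: [45] [16,14,18] [14,16] [30] → 4 racks.
Total size 153U; any packing needs at least ⌈153/48⌉ = 4 racks.
So 4 is already optimal.

0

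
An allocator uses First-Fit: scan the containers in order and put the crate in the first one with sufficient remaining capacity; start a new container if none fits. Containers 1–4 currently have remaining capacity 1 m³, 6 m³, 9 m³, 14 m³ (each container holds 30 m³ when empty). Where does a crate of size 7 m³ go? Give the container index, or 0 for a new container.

3

Containers with room: container 3 (9 m³), container 4 (14 m³).
The first with room is container 3.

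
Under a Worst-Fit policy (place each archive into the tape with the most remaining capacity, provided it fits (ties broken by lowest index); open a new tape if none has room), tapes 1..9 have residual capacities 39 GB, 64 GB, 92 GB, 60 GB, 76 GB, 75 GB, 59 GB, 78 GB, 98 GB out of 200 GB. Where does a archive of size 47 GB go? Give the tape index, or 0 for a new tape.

Tapes with room: tape 2 (64 GB), tape 3 (92 GB), tape 4 (60 GB), tape 5 (76 GB), tape 6 (75 GB), tape 7 (59 GB), tape 8 (78 GB), tape 9 (98 GB).
Most room is tape 9 with 98 GB free.

9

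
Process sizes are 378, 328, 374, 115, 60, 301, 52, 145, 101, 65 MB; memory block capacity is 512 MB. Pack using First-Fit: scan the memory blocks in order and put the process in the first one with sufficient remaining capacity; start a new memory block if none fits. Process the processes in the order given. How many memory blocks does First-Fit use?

378 MB → memory block 1 (remaining 134 MB)
328 MB → memory block 2 (remaining 184 MB)
374 MB → memory block 3 (remaining 138 MB)
115 MB → memory block 1 (remaining 19 MB)
60 MB → memory block 2 (remaining 124 MB)
301 MB → memory block 4 (remaining 211 MB)
52 MB → memory block 2 (remaining 72 MB)
145 MB → memory block 4 (remaining 66 MB)
101 MB → memory block 3 (remaining 37 MB)
65 MB → memory block 2 (remaining 7 MB)
Final memory blocks: [378,115] [328,60,52,65] [374,101] [301,145].

4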